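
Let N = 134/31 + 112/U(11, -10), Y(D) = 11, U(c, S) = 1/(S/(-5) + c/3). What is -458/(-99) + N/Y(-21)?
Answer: 192476/3069 ≈ 62.716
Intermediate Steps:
U(c, S) = 1/(-S/5 + c/3) (U(c, S) = 1/(S*(-⅕) + c*(⅓)) = 1/(-S/5 + c/3))
N = 59426/93 (N = 134/31 + 112/((15/(-3*(-10) + 5*11))) = 134*(1/31) + 112/((15/(30 + 55))) = 134/31 + 112/((15/85)) = 134/31 + 112/((15*(1/85))) = 134/31 + 112/(3/17) = 134/31 + 112*(17/3) = 134/31 + 1904/3 = 59426/93 ≈ 638.99)
-458/(-99) + N/Y(-21) = -458/(-99) + (59426/93)/11 = -458*(-1/99) + (59426/93)*(1/11) = 458/99 + 59426/1023 = 192476/3069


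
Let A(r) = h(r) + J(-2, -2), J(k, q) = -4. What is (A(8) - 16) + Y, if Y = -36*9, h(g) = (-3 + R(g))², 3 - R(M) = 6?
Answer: -308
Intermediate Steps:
R(M) = -3 (R(M) = 3 - 1*6 = 3 - 6 = -3)
h(g) = 36 (h(g) = (-3 - 3)² = (-6)² = 36)
Y = -324
A(r) = 32 (A(r) = 36 - 4 = 32)
(A(8) - 16) + Y = (32 - 16) - 324 = 16 - 324 = -308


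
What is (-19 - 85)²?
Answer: 10816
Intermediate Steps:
(-19 - 85)² = (-104)² = 10816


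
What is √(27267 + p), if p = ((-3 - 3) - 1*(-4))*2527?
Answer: √22213 ≈ 149.04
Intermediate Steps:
p = -5054 (p = (-6 + 4)*2527 = -2*2527 = -5054)
√(27267 + p) = √(27267 - 5054) = √22213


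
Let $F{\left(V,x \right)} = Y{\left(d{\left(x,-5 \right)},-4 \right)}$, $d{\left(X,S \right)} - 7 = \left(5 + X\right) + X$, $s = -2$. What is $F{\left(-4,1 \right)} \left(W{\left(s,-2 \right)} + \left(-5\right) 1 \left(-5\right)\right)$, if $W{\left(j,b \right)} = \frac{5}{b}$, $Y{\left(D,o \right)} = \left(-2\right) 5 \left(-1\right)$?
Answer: $225$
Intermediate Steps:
$d{\left(X,S \right)} = 12 + 2 X$ ($d{\left(X,S \right)} = 7 + \left(\left(5 + X\right) + X\right) = 7 + \left(5 + 2 X\right) = 12 + 2 X$)
$Y{\left(D,o \right)} = 10$ ($Y{\left(D,o \right)} = \left(-10\right) \left(-1\right) = 10$)
$F{\left(V,x \right)} = 10$
$F{\left(-4,1 \right)} \left(W{\left(s,-2 \right)} + \left(-5\right) 1 \left(-5\right)\right) = 10 \left(\frac{5}{-2} + \left(-5\right) 1 \left(-5\right)\right) = 10 \left(5 \left(- \frac{1}{2}\right) - -25\right) = 10 \left(- \frac{5}{2} + 25\right) = 10 \cdot \frac{45}{2} = 225$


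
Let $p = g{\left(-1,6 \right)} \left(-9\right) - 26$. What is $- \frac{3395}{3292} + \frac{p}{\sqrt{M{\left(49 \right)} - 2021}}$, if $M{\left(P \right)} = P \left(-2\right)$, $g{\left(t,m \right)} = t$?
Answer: $- \frac{3395}{3292} + \frac{17 i \sqrt{2119}}{2119} \approx -1.0313 + 0.3693 i$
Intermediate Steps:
$M{\left(P \right)} = - 2 P$
$p = -17$ ($p = \left(-1\right) \left(-9\right) - 26 = 9 - 26 = -17$)
$- \frac{3395}{3292} + \frac{p}{\sqrt{M{\left(49 \right)} - 2021}} = - \frac{3395}{3292} - \frac{17}{\sqrt{\left(-2\right) 49 - 2021}} = \left(-3395\right) \frac{1}{3292} - \frac{17}{\sqrt{-98 - 2021}} = - \frac{3395}{3292} - \frac{17}{\sqrt{-2119}} = - \frac{3395}{3292} - \frac{17}{i \sqrt{2119}} = - \frac{3395}{3292} - 17 \left(- \frac{i \sqrt{2119}}{2119}\right) = - \frac{3395}{3292} + \frac{17 i \sqrt{2119}}{2119}$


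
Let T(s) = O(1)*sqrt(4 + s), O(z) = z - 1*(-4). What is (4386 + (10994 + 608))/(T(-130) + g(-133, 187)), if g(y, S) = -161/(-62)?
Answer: 22798888/1733503 - 131695440*I*sqrt(14)/1733503 ≈ 13.152 - 284.26*I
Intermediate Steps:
O(z) = 4 + z (O(z) = z + 4 = 4 + z)
g(y, S) = 161/62 (g(y, S) = -161*(-1/62) = 161/62)
T(s) = 5*sqrt(4 + s) (T(s) = (4 + 1)*sqrt(4 + s) = 5*sqrt(4 + s))
(4386 + (10994 + 608))/(T(-130) + g(-133, 187)) = (4386 + (10994 + 608))/(5*sqrt(4 - 130) + 161/62) = (4386 + 11602)/(5*sqrt(-126) + 161/62) = 15988/(5*(3*I*sqrt(14)) + 161/62) = 15988/(15*I*sqrt(14) + 161/62) = 15988/(161/62 + 15*I*sqrt(14))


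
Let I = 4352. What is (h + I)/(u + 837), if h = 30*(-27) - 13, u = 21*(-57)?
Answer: -3529/360 ≈ -9.8028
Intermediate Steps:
u = -1197
h = -823 (h = -810 - 13 = -823)
(h + I)/(u + 837) = (-823 + 4352)/(-1197 + 837) = 3529/(-360) = 3529*(-1/360) = -3529/360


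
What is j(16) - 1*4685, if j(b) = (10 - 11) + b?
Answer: -4670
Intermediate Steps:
j(b) = -1 + b
j(16) - 1*4685 = (-1 + 16) - 1*4685 = 15 - 4685 = -4670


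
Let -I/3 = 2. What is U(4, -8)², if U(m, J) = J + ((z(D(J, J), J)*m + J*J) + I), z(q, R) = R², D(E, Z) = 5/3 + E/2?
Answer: 93636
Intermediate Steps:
D(E, Z) = 5/3 + E/2 (D(E, Z) = 5*(⅓) + E*(½) = 5/3 + E/2)
I = -6 (I = -3*2 = -6)
U(m, J) = -6 + J + J² + m*J² (U(m, J) = J + ((J²*m + J*J) - 6) = J + ((m*J² + J²) - 6) = J + ((J² + m*J²) - 6) = J + (-6 + J² + m*J²) = -6 + J + J² + m*J²)
U(4, -8)² = (-6 - 8 + (-8)² + 4*(-8)²)² = (-6 - 8 + 64 + 4*64)² = (-6 - 8 + 64 + 256)² = 306² = 93636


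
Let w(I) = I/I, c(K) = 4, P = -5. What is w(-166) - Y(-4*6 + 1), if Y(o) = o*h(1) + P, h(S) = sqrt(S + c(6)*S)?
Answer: 6 + 23*sqrt(5) ≈ 57.430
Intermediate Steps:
w(I) = 1
h(S) = sqrt(5)*sqrt(S) (h(S) = sqrt(S + 4*S) = sqrt(5*S) = sqrt(5)*sqrt(S))
Y(o) = -5 + o*sqrt(5) (Y(o) = o*(sqrt(5)*sqrt(1)) - 5 = o*(sqrt(5)*1) - 5 = o*sqrt(5) - 5 = -5 + o*sqrt(5))
w(-166) - Y(-4*6 + 1) = 1 - (-5 + (-4*6 + 1)*sqrt(5)) = 1 - (-5 + (-24 + 1)*sqrt(5)) = 1 - (-5 - 23*sqrt(5)) = 1 + (5 + 23*sqrt(5)) = 6 + 23*sqrt(5)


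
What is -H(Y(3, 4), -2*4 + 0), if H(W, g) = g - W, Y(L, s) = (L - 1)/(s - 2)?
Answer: 9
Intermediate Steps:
Y(L, s) = (-1 + L)/(-2 + s)
-H(Y(3, 4), -2*4 + 0) = -((-2*4 + 0) - (-1 + 3)/(-2 + 4)) = -((-8 + 0) - 2/2) = -(-8 - 2/2) = -(-8 - 1*1) = -(-8 - 1) = -1*(-9) = 9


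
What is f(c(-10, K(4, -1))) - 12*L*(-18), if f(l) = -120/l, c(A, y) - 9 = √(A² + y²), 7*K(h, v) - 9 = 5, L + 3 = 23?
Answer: 100440/23 - 240*√26/23 ≈ 4313.8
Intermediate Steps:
L = 20 (L = -3 + 23 = 20)
K(h, v) = 2 (K(h, v) = 9/7 + (⅐)*5 = 9/7 + 5/7 = 2)
c(A, y) = 9 + √(A² + y²)
f(c(-10, K(4, -1))) - 12*L*(-18) = -120/(9 + √((-10)² + 2²)) - 12*20*(-18) = -120/(9 + √(100 + 4)) - 240*(-18) = -120/(9 + √104) - 1*(-4320) = -120/(9 + 2*√26) + 4320 = 4320 - 120/(9 + 2*√26)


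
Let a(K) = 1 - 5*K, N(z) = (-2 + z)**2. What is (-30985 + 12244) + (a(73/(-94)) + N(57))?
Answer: -1476845/94 ≈ -15711.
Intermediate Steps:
(-30985 + 12244) + (a(73/(-94)) + N(57)) = (-30985 + 12244) + ((1 - 365/(-94)) + (-2 + 57)**2) = -18741 + ((1 - 365*(-1)/94) + 55**2) = -18741 + ((1 - 5*(-73/94)) + 3025) = -18741 + ((1 + 365/94) + 3025) = -18741 + (459/94 + 3025) = -18741 + 284809/94 = -1476845/94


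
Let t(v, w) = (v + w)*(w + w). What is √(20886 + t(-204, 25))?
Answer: 4*√746 ≈ 109.25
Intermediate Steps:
t(v, w) = 2*w*(v + w) (t(v, w) = (v + w)*(2*w) = 2*w*(v + w))
√(20886 + t(-204, 25)) = √(20886 + 2*25*(-204 + 25)) = √(20886 + 2*25*(-179)) = √(20886 - 8950) = √11936 = 4*√746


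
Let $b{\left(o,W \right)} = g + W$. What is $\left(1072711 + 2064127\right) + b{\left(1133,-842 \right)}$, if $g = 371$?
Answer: $3136367$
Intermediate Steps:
$b{\left(o,W \right)} = 371 + W$
$\left(1072711 + 2064127\right) + b{\left(1133,-842 \right)} = \left(1072711 + 2064127\right) + \left(371 - 842\right) = 3136838 - 471 = 3136367$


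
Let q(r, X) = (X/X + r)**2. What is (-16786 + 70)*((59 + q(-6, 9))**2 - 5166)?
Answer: -31593240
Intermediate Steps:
q(r, X) = (1 + r)**2
(-16786 + 70)*((59 + q(-6, 9))**2 - 5166) = (-16786 + 70)*((59 + (1 - 6)**2)**2 - 5166) = -16716*((59 + (-5)**2)**2 - 5166) = -16716*((59 + 25)**2 - 5166) = -16716*(84**2 - 5166) = -16716*(7056 - 5166) = -16716*1890 = -31593240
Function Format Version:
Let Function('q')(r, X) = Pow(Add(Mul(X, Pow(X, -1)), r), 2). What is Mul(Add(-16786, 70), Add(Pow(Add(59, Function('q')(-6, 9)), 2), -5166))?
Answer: -31593240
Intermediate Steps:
Function('q')(r, X) = Pow(Add(1, r), 2)
Mul(Add(-16786, 70), Add(Pow(Add(59, Function('q')(-6, 9)), 2), -5166)) = Mul(Add(-16786, 70), Add(Pow(Add(59, Pow(Add(1, -6), 2)), 2), -5166)) = Mul(-16716, Add(Pow(Add(59, Pow(-5, 2)), 2), -5166)) = Mul(-16716, Add(Pow(Add(59, 25), 2), -5166)) = Mul(-16716, Add(Pow(84, 2), -5166)) = Mul(-16716, Add(7056, -5166)) = Mul(-16716, 1890) = -31593240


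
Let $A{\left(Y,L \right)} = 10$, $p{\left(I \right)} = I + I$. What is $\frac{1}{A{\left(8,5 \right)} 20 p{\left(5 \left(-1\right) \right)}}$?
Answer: $- \frac{1}{2000} \approx -0.0005$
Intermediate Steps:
$p{\left(I \right)} = 2 I$
$\frac{1}{A{\left(8,5 \right)} 20 p{\left(5 \left(-1\right) \right)}} = \frac{1}{10 \cdot 20 \cdot 2 \cdot 5 \left(-1\right)} = \frac{1}{200 \cdot 2 \left(-5\right)} = \frac{1}{200 \left(-10\right)} = \frac{1}{-2000} = - \frac{1}{2000}$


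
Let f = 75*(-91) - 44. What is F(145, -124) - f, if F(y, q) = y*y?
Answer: 27894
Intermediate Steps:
F(y, q) = y**2
f = -6869 (f = -6825 - 44 = -6869)
F(145, -124) - f = 145**2 - 1*(-6869) = 21025 + 6869 = 27894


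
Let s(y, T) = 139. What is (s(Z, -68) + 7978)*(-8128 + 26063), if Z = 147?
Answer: 145578395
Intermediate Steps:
(s(Z, -68) + 7978)*(-8128 + 26063) = (139 + 7978)*(-8128 + 26063) = 8117*17935 = 145578395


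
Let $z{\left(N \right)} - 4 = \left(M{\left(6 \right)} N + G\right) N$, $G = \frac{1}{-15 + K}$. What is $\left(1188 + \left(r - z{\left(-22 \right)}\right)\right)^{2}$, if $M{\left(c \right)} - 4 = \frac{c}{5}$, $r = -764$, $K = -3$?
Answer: $\frac{8913436921}{2025} \approx 4.4017 \cdot 10^{6}$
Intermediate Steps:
$M{\left(c \right)} = 4 + \frac{c}{5}$
$G = - \frac{1}{18}$ ($G = \frac{1}{-15 - 3} = \frac{1}{-18} = - \frac{1}{18} \approx -0.055556$)
$z{\left(N \right)} = 4 + N \left(- \frac{1}{18} + \frac{26 N}{5}\right)$ ($z{\left(N \right)} = 4 + \left(\left(4 + \frac{1}{5} \cdot 6\right) N - \frac{1}{18}\right) N = 4 + \left(\left(4 + \frac{6}{5}\right) N - \frac{1}{18}\right) N = 4 + \left(\frac{26 N}{5} - \frac{1}{18}\right) N = 4 + \left(- \frac{1}{18} + \frac{26 N}{5}\right) N = 4 + N \left(- \frac{1}{18} + \frac{26 N}{5}\right)$)
$\left(1188 + \left(r - z{\left(-22 \right)}\right)\right)^{2} = \left(1188 - \left(768 + \frac{11}{9} + \frac{12584}{5}\right)\right)^{2} = \left(1188 - \left(\frac{6923}{9} + \frac{12584}{5}\right)\right)^{2} = \left(1188 - \frac{147871}{45}\right)^{2} = \left(- \frac{94411}{45}\right)^{2} = \frac{8913436921}{2025}$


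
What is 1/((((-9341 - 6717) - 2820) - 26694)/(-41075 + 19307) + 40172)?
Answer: 5442/218627417 ≈ 2.4892e-5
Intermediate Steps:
1/((((-9341 - 6717) - 2820) - 26694)/(-41075 + 19307) + 40172) = 1/(((-16058 - 2820) - 26694)/(-21768) + 40172) = 1/((-18878 - 26694)*(-1/21768) + 40172) = 1/(-45572*(-1/21768) + 40172) = 1/(11393/5442 + 40172) = 1/(218627417/5442) = 5442/218627417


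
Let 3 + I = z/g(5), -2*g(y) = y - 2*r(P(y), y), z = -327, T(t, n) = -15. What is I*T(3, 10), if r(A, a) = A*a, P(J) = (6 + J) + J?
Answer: 3357/31 ≈ 108.29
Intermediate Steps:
P(J) = 6 + 2*J
g(y) = -y/2 + y*(6 + 2*y) (g(y) = -(y - 2*(6 + 2*y)*y)/2 = -(y - 2*y*(6 + 2*y))/2 = -y/2 + y*(6 + 2*y))
I = -1119/155 (I = -3 - 327*2/(5*(11 + 4*5)) = -3 - 327*2/(5*(11 + 20)) = -3 - 327/((1/2)*5*31) = -3 - 327/155/2 = -3 - 327*2/155 = -3 - 654/155 = -1119/155 ≈ -7.2194)
I*T(3, 10) = -1119/155*(-15) = 3357/31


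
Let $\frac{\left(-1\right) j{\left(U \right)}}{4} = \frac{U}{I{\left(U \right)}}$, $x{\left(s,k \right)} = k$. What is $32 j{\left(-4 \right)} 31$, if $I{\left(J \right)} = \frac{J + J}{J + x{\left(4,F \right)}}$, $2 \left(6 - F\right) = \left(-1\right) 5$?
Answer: $-8928$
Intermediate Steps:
$F = \frac{17}{2}$ ($F = 6 - \frac{\left(-1\right) 5}{2} = 6 - - \frac{5}{2} = 6 + \frac{5}{2} = \frac{17}{2} \approx 8.5$)
$I{\left(J \right)} = \frac{2 J}{\frac{17}{2} + J}$ ($I{\left(J \right)} = \frac{J + J}{J + \frac{17}{2}} = \frac{2 J}{\frac{17}{2} + J}$)
$j{\left(U \right)} = -17 - 2 U$ ($j{\left(U \right)} = - 4 \frac{U}{4 U \frac{1}{17 + 2 U}} = - 4 U \frac{17 + 2 U}{4 U} = - 4 \left(\frac{17}{4} + \frac{U}{2}\right) = -17 - 2 U$)
$32 j{\left(-4 \right)} 31 = 32 \left(-17 - -8\right) 31 = 32 \left(-17 + 8\right) 31 = 32 \left(-9\right) 31 = \left(-288\right) 31 = -8928$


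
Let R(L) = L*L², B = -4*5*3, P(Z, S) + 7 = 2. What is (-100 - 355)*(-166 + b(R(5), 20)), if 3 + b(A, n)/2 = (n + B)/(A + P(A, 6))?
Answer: 235690/3 ≈ 78563.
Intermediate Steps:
P(Z, S) = -5 (P(Z, S) = -7 + 2 = -5)
B = -60 (B = -20*3 = -60)
R(L) = L³
b(A, n) = -6 + 2*(-60 + n)/(-5 + A) (b(A, n) = -6 + 2*((n - 60)/(A - 5)) = -6 + 2*((-60 + n)/(-5 + A)) = -6 + 2*(-60 + n)/(-5 + A))
(-100 - 355)*(-166 + b(R(5), 20)) = (-100 - 355)*(-166 + 2*(-45 + 20 - 3*5³)/(-5 + 5³)) = -455*(-166 + 2*(-45 + 20 - 3*125)/(-5 + 125)) = -455*(-166 + 2*(-45 + 20 - 375)/120) = -455*(-166 + 2*(1/120)*(-400)) = -455*(-166 - 20/3) = -455*(-518/3) = 235690/3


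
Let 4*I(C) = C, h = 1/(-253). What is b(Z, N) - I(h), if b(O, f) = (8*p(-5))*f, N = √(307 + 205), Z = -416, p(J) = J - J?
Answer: 1/1012 ≈ 0.00098814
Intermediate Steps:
p(J) = 0
h = -1/253 ≈ -0.0039526
I(C) = C/4
N = 16*√2 (N = √512 = 16*√2 ≈ 22.627)
b(O, f) = 0 (b(O, f) = (8*0)*f = 0*f = 0)
b(Z, N) - I(h) = 0 - (-1)/(4*253) = 0 - 1*(-1/1012) = 0 + 1/1012 = 1/1012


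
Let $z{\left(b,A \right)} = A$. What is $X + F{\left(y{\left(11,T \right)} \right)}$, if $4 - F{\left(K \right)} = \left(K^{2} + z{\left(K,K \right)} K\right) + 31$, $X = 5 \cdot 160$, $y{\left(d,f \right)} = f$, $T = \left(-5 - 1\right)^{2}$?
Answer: $-1819$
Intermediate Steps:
$T = 36$ ($T = \left(-6\right)^{2} = 36$)
$X = 800$
$F{\left(K \right)} = -27 - 2 K^{2}$ ($F{\left(K \right)} = 4 - \left(\left(K^{2} + K K\right) + 31\right) = 4 - \left(\left(K^{2} + K^{2}\right) + 31\right) = 4 - \left(2 K^{2} + 31\right) = 4 - \left(31 + 2 K^{2}\right) = -27 - 2 K^{2}$)
$X + F{\left(y{\left(11,T \right)} \right)} = 800 - \left(27 + 2 \cdot 36^{2}\right) = 800 - 2619 = -1819$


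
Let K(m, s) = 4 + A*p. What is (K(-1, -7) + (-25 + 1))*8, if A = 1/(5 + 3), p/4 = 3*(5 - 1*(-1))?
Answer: -88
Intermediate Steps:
p = 72 (p = 4*(3*(5 - 1*(-1))) = 4*(3*(5 + 1)) = 4*(3*6) = 4*18 = 72)
A = ⅛ (A = 1/8 = ⅛ ≈ 0.12500)
K(m, s) = 13 (K(m, s) = 4 + (⅛)*72 = 4 + 9 = 13)
(K(-1, -7) + (-25 + 1))*8 = (13 + (-25 + 1))*8 = (13 - 24)*8 = -11*8 = -88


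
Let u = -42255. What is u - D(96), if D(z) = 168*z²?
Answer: -1590543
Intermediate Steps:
u - D(96) = -42255 - 168*96² = -42255 - 168*9216 = -42255 - 1*1548288 = -42255 - 1548288 = -1590543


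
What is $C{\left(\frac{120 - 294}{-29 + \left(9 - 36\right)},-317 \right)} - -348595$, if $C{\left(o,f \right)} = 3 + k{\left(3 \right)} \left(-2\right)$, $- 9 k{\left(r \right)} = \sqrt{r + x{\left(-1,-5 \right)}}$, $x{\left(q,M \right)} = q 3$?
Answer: $348598$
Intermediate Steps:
$x{\left(q,M \right)} = 3 q$
$k{\left(r \right)} = - \frac{\sqrt{-3 + r}}{9}$ ($k{\left(r \right)} = - \frac{\sqrt{r + 3 \left(-1\right)}}{9} = - \frac{\sqrt{r - 3}}{9} = - \frac{\sqrt{-3 + r}}{9}$)
$C{\left(o,f \right)} = 3$ ($C{\left(o,f \right)} = 3 + - \frac{\sqrt{-3 + 3}}{9} \left(-2\right) = 3 + - \frac{\sqrt{0}}{9} \left(-2\right) = 3 + \left(- \frac{1}{9}\right) 0 \left(-2\right) = 3 + 0 \left(-2\right) = 3 + 0 = 3$)
$C{\left(\frac{120 - 294}{-29 + \left(9 - 36\right)},-317 \right)} - -348595 = 3 - -348595 = 3 + 348595 = 348598$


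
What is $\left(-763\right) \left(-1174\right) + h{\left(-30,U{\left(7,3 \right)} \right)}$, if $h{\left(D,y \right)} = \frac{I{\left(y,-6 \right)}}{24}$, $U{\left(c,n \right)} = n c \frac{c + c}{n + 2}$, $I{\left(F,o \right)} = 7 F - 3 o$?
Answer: $\frac{8957799}{10} \approx 8.9578 \cdot 10^{5}$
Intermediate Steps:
$I{\left(F,o \right)} = - 3 o + 7 F$
$U{\left(c,n \right)} = \frac{2 n c^{2}}{2 + n}$ ($U{\left(c,n \right)} = c n \frac{2 c}{2 + n} = \frac{2 n c^{2}}{2 + n}$)
$h{\left(D,y \right)} = \frac{3}{4} + \frac{7 y}{24}$ ($h{\left(D,y \right)} = \frac{\left(-3\right) \left(-6\right) + 7 y}{24} = \left(18 + 7 y\right) \frac{1}{24} = \frac{3}{4} + \frac{7 y}{24}$)
$\left(-763\right) \left(-1174\right) + h{\left(-30,U{\left(7,3 \right)} \right)} = \left(-763\right) \left(-1174\right) + \left(\frac{3}{4} + \frac{7 \cdot 2 \cdot 3 \cdot 7^{2} \frac{1}{2 + 3}}{24}\right) = 895762 + \left(\frac{3}{4} + \frac{7 \cdot 2 \cdot 3 \cdot 49 \cdot \frac{1}{5}}{24}\right) = 895762 + \left(\frac{3}{4} + \frac{7}{24} \cdot \frac{294}{5}\right) = 895762 + \left(\frac{3}{4} + \frac{343}{20}\right) = 895762 + \frac{179}{10} = \frac{8957799}{10}$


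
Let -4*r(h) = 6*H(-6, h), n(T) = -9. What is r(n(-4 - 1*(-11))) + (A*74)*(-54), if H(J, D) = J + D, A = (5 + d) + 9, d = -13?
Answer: -7947/2 ≈ -3973.5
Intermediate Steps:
A = 1 (A = (5 - 13) + 9 = -8 + 9 = 1)
H(J, D) = D + J
r(h) = 9 - 3*h/2 (r(h) = -3*(h - 6)/2 = -3*(-6 + h)/2 = -(-36 + 6*h)/4 = 9 - 3*h/2)
r(n(-4 - 1*(-11))) + (A*74)*(-54) = (9 - 3/2*(-9)) + (1*74)*(-54) = (9 + 27/2) + 74*(-54) = 45/2 - 3996 = -7947/2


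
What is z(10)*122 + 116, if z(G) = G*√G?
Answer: 116 + 1220*√10 ≈ 3974.0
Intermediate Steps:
z(G) = G^(3/2)
z(10)*122 + 116 = 10^(3/2)*122 + 116 = (10*√10)*122 + 116 = 1220*√10 + 116 = 116 + 1220*√10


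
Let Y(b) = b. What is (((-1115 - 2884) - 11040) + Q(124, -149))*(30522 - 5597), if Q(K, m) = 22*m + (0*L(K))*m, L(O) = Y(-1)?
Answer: -456551225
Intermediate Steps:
L(O) = -1
Q(K, m) = 22*m (Q(K, m) = 22*m + (0*(-1))*m = 22*m + 0*m = 22*m + 0 = 22*m)
(((-1115 - 2884) - 11040) + Q(124, -149))*(30522 - 5597) = (((-1115 - 2884) - 11040) + 22*(-149))*(30522 - 5597) = ((-3999 - 11040) - 3278)*24925 = (-15039 - 3278)*24925 = -18317*24925 = -456551225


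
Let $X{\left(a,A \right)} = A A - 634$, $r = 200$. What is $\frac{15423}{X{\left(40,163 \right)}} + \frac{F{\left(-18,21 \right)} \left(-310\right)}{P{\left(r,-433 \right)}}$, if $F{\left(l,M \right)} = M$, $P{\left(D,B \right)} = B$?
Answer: $\frac{58505003}{3743285} \approx 15.629$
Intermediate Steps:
$X{\left(a,A \right)} = -634 + A^{2}$ ($X{\left(a,A \right)} = A^{2} - 634 = -634 + A^{2}$)
$\frac{15423}{X{\left(40,163 \right)}} + \frac{F{\left(-18,21 \right)} \left(-310\right)}{P{\left(r,-433 \right)}} = \frac{15423}{-634 + 163^{2}} + \frac{21 \left(-310\right)}{-433} = \frac{15423}{-634 + 26569} - - \frac{6510}{433} = \frac{15423}{25935} + \frac{6510}{433} = 15423 \cdot \frac{1}{25935} + \frac{6510}{433} = \frac{5141}{8645} + \frac{6510}{433} = \frac{58505003}{3743285}$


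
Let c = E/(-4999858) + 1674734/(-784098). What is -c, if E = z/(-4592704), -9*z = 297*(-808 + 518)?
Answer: 9614173873751349407/4501284686124254784 ≈ 2.1359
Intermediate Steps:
z = 9570 (z = -33*(-808 + 518) = -33*(-290) = -1/9*(-86130) = 9570)
E = -4785/2296352 (E = 9570/(-4592704) = 9570*(-1/4592704) = -4785/2296352 ≈ -0.0020837)
c = -9614173873751349407/4501284686124254784 (c = -4785/2296352/(-4999858) + 1674734/(-784098) = -4785/2296352*(-1/4999858) + 1674734*(-1/784098) = 4785/11481433918016 - 837367/392049 = -9614173873751349407/4501284686124254784 ≈ -2.1359)
-c = -1*(-9614173873751349407/4501284686124254784) = 9614173873751349407/4501284686124254784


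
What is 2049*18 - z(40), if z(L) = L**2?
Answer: 35282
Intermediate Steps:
2049*18 - z(40) = 2049*18 - 1*40**2 = 36882 - 1*1600 = 36882 - 1600 = 35282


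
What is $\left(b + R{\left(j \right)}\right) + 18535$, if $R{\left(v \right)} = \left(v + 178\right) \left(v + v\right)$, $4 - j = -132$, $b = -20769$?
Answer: $83174$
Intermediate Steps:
$j = 136$ ($j = 4 - -132 = 4 + 132 = 136$)
$R{\left(v \right)} = 2 v \left(178 + v\right)$ ($R{\left(v \right)} = \left(178 + v\right) 2 v = 2 v \left(178 + v\right)$)
$\left(b + R{\left(j \right)}\right) + 18535 = \left(-20769 + 2 \cdot 136 \left(178 + 136\right)\right) + 18535 = \left(-20769 + 2 \cdot 136 \cdot 314\right) + 18535 = \left(-20769 + 85408\right) + 18535 = 64639 + 18535 = 83174$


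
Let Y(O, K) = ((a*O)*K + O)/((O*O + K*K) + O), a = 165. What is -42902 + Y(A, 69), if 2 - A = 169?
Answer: -1395487128/32483 ≈ -42961.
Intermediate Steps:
A = -167 (A = 2 - 1*169 = 2 - 169 = -167)
Y(O, K) = (O + 165*K*O)/(O + K**2 + O**2) (Y(O, K) = ((165*O)*K + O)/((O*O + K*K) + O) = (165*K*O + O)/((O**2 + K**2) + O) = (O + 165*K*O)/((K**2 + O**2) + O) = (O + 165*K*O)/(O + K**2 + O**2))
-42902 + Y(A, 69) = -42902 - 167*(1 + 165*69)/(-167 + 69**2 + (-167)**2) = -42902 - 167*(1 + 11385)/(-167 + 4761 + 27889) = -42902 - 167*11386/32483 = -42902 - 167*1/32483*11386 = -42902 - 1901462/32483 = -1395487128/32483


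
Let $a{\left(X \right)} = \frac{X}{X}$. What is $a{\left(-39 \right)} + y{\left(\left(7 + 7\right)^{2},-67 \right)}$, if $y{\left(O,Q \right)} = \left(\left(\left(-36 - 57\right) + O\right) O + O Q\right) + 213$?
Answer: $7270$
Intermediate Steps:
$a{\left(X \right)} = 1$
$y{\left(O,Q \right)} = 213 + O Q + O \left(-93 + O\right)$ ($y{\left(O,Q \right)} = \left(\left(-93 + O\right) O + O Q\right) + 213 = \left(O \left(-93 + O\right) + O Q\right) + 213 = \left(O Q + O \left(-93 + O\right)\right) + 213 = 213 + O Q + O \left(-93 + O\right)$)
$a{\left(-39 \right)} + y{\left(\left(7 + 7\right)^{2},-67 \right)} = 1 + \left(213 + \left(\left(7 + 7\right)^{2}\right)^{2} - 93 \left(7 + 7\right)^{2} + \left(7 + 7\right)^{2} \left(-67\right)\right) = 1 + \left(213 + \left(14^{2}\right)^{2} - 93 \cdot 14^{2} + 14^{2} \left(-67\right)\right) = 1 + \left(213 + 196^{2} - 18228 + 196 \left(-67\right)\right) = 1 + \left(213 + 38416 - 18228 - 13132\right) = 1 + 7269 = 7270$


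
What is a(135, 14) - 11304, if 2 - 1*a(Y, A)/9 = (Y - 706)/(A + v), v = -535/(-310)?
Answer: -3561744/325 ≈ -10959.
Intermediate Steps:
v = 107/62 (v = -535*(-1/310) = 107/62 ≈ 1.7258)
a(Y, A) = 18 - 9*(-706 + Y)/(107/62 + A) (a(Y, A) = 18 - 9*(Y - 706)/(A + 107/62) = 18 - 9*(-706 + Y)/(107/62 + A))
a(135, 14) - 11304 = 18*(21993 - 31*135 + 62*14)/(107 + 62*14) - 11304 = 18*(21993 - 4185 + 868)/(107 + 868) - 11304 = 18*18676/975 - 11304 = 18*(1/975)*18676 - 11304 = 112056/325 - 11304 = -3561744/325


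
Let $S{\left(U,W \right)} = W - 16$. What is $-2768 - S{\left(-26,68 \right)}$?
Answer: $-2820$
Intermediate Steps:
$S{\left(U,W \right)} = -16 + W$
$-2768 - S{\left(-26,68 \right)} = -2768 - \left(-16 + 68\right) = -2768 - 52 = -2820$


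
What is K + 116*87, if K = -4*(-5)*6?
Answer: 10212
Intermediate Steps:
K = 120 (K = 20*6 = 120)
K + 116*87 = 120 + 116*87 = 120 + 10092 = 10212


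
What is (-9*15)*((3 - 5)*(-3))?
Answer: -810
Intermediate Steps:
(-9*15)*((3 - 5)*(-3)) = -(-270)*(-3) = -135*6 = -810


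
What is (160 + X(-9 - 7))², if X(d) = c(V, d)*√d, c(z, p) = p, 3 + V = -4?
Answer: 21504 - 20480*I ≈ 21504.0 - 20480.0*I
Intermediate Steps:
V = -7 (V = -3 - 4 = -7)
X(d) = d^(3/2) (X(d) = d*√d = d^(3/2))
(160 + X(-9 - 7))² = (160 + (-9 - 7)^(3/2))² = (160 + (-16)^(3/2))² = (160 - 64*I)²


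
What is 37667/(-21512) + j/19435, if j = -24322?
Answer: -1255273009/418085720 ≈ -3.0024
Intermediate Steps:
37667/(-21512) + j/19435 = 37667/(-21512) - 24322/19435 = 37667*(-1/21512) - 24322*1/19435 = -37667/21512 - 24322/19435 = -1255273009/418085720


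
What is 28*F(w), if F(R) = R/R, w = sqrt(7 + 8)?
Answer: 28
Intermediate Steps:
w = sqrt(15) ≈ 3.8730
F(R) = 1
28*F(w) = 28*1 = 28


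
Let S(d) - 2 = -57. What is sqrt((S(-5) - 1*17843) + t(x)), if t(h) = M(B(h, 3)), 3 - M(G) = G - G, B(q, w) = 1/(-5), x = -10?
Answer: I*sqrt(17895) ≈ 133.77*I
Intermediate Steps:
S(d) = -55 (S(d) = 2 - 57 = -55)
B(q, w) = -1/5
M(G) = 3 (M(G) = 3 - (G - G) = 3 - 1*0 = 3 + 0 = 3)
t(h) = 3
sqrt((S(-5) - 1*17843) + t(x)) = sqrt((-55 - 1*17843) + 3) = sqrt((-55 - 17843) + 3) = sqrt(-17898 + 3) = sqrt(-17895) = I*sqrt(17895)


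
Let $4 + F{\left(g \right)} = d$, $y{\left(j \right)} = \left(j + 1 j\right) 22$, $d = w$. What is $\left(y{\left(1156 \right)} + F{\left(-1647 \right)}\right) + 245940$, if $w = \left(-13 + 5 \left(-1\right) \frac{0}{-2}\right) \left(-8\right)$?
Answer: $296904$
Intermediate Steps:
$w = 104$ ($w = \left(-13 - 5 \cdot 0 \left(- \frac{1}{2}\right)\right) \left(-8\right) = \left(-13 - 0\right) \left(-8\right) = \left(-13 + 0\right) \left(-8\right) = \left(-13\right) \left(-8\right) = 104$)
$d = 104$
$y{\left(j \right)} = 44 j$ ($y{\left(j \right)} = \left(j + j\right) 22 = 2 j 22 = 44 j$)
$F{\left(g \right)} = 100$ ($F{\left(g \right)} = -4 + 104 = 100$)
$\left(y{\left(1156 \right)} + F{\left(-1647 \right)}\right) + 245940 = \left(44 \cdot 1156 + 100\right) + 245940 = \left(50864 + 100\right) + 245940 = 50964 + 245940 = 296904$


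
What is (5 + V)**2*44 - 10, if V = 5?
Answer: 4390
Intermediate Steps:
(5 + V)**2*44 - 10 = (5 + 5)**2*44 - 10 = 10**2*44 - 10 = 100*44 - 10 = 4400 - 10 = 4390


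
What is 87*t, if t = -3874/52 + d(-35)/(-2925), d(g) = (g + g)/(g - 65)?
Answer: -31597414/4875 ≈ -6481.5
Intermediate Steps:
d(g) = 2*g/(-65 + g) (d(g) = (2*g)/(-65 + g) = 2*g/(-65 + g))
t = -1089566/14625 (t = -3874/52 + (2*(-35)/(-65 - 35))/(-2925) = -3874*1/52 + (2*(-35)/(-100))*(-1/2925) = -149/2 + (2*(-35)*(-1/100))*(-1/2925) = -149/2 + (7/10)*(-1/2925) = -149/2 - 7/29250 = -1089566/14625 ≈ -74.500)
87*t = 87*(-1089566/14625) = -31597414/4875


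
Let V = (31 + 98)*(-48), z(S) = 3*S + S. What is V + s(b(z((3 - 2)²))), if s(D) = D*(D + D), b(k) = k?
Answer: -6160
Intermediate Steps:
z(S) = 4*S
s(D) = 2*D² (s(D) = D*(2*D) = 2*D²)
V = -6192 (V = 129*(-48) = -6192)
V + s(b(z((3 - 2)²))) = -6192 + 2*(4*(3 - 2)²)² = -6192 + 2*(4*1²)² = -6192 + 2*(4*1)² = -6192 + 2*4² = -6192 + 2*16 = -6192 + 32 = -6160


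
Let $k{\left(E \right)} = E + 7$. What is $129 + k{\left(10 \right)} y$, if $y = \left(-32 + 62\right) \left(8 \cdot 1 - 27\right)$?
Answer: $-9561$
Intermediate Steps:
$k{\left(E \right)} = 7 + E$
$y = -570$ ($y = 30 \left(8 - 27\right) = 30 \left(-19\right) = -570$)
$129 + k{\left(10 \right)} y = 129 + \left(7 + 10\right) \left(-570\right) = 129 + 17 \left(-570\right) = 129 - 9690 = -9561$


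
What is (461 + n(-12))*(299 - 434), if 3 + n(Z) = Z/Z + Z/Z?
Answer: -62100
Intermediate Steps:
n(Z) = -1 (n(Z) = -3 + (Z/Z + Z/Z) = -3 + (1 + 1) = -3 + 2 = -1)
(461 + n(-12))*(299 - 434) = (461 - 1)*(299 - 434) = 460*(-135) = -62100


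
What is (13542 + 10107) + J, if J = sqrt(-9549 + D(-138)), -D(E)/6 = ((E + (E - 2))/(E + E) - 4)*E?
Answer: 23649 + I*sqrt(12027) ≈ 23649.0 + 109.67*I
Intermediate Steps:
D(E) = -6*E*(-4 + (-2 + 2*E)/(2*E)) (D(E) = -6*((E + (E - 2))/(E + E) - 4)*E = -6*((E + (-2 + E))/((2*E)) - 4)*E = -6*((-2 + 2*E)*(1/(2*E)) - 4)*E = -6*((-2 + 2*E)/(2*E) - 4)*E = -6*(-4 + (-2 + 2*E)/(2*E))*E = -6*E*(-4 + (-2 + 2*E)/(2*E)))
J = I*sqrt(12027) (J = sqrt(-9549 + (6 + 18*(-138))) = sqrt(-9549 + (6 - 2484)) = sqrt(-9549 - 2478) = sqrt(-12027) = I*sqrt(12027) ≈ 109.67*I)
(13542 + 10107) + J = (13542 + 10107) + I*sqrt(12027) = 23649 + I*sqrt(12027)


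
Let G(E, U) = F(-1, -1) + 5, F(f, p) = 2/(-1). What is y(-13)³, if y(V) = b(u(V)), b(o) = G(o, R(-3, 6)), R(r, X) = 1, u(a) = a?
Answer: 27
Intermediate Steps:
F(f, p) = -2 (F(f, p) = 2*(-1) = -2)
G(E, U) = 3 (G(E, U) = -2 + 5 = 3)
b(o) = 3
y(V) = 3
y(-13)³ = 3³ = 27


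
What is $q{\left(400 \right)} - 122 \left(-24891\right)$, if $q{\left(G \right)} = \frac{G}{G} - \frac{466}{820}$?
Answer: $\frac{1245047997}{410} \approx 3.0367 \cdot 10^{6}$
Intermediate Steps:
$q{\left(G \right)} = \frac{177}{410}$ ($q{\left(G \right)} = 1 - \frac{233}{410} = \frac{177}{410}$)
$q{\left(400 \right)} - 122 \left(-24891\right) = \frac{177}{410} - 122 \left(-24891\right) = \frac{177}{410} - -3036702 = \frac{177}{410} + 3036702 = \frac{1245047997}{410}$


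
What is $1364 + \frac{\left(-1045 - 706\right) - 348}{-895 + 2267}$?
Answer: $\frac{1869309}{1372} \approx 1362.5$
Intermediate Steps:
$1364 + \frac{\left(-1045 - 706\right) - 348}{-895 + 2267} = 1364 + \frac{\left(-1045 - 706\right) - 348}{1372} = 1364 + \left(-1751 - 348\right) \frac{1}{1372} = 1364 - \frac{2099}{1372} = \frac{1869309}{1372}$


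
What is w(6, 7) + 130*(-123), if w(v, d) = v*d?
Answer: -15948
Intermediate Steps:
w(v, d) = d*v
w(6, 7) + 130*(-123) = 7*6 + 130*(-123) = 42 - 15990 = -15948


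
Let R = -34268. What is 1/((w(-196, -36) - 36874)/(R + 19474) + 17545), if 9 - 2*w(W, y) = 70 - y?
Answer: 29588/519195305 ≈ 5.6988e-5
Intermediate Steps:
w(W, y) = -61/2 + y/2 (w(W, y) = 9/2 - (70 - y)/2 = 9/2 + (-35 + y/2) = -61/2 + y/2)
1/((w(-196, -36) - 36874)/(R + 19474) + 17545) = 1/(((-61/2 + (½)*(-36)) - 36874)/(-34268 + 19474) + 17545) = 1/(((-61/2 - 18) - 36874)/(-14794) + 17545) = 1/((-97/2 - 36874)*(-1/14794) + 17545) = 1/(-73845/2*(-1/14794) + 17545) = 1/(73845/29588 + 17545) = 1/(519195305/29588) = 29588/519195305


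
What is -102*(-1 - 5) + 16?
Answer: 628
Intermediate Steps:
-102*(-1 - 5) + 16 = -102*(-6) + 16 = -17*(-36) + 16 = 612 + 16 = 628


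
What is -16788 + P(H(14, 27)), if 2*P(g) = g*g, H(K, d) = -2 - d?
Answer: -32735/2 ≈ -16368.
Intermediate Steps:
P(g) = g²/2 (P(g) = (g*g)/2 = g²/2)
-16788 + P(H(14, 27)) = -16788 + (-2 - 1*27)²/2 = -16788 + (-2 - 27)²/2 = -16788 + (½)*(-29)² = -16788 + (½)*841 = -16788 + 841/2 = -32735/2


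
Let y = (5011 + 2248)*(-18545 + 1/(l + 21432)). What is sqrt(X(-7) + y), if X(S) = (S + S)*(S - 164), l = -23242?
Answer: I*sqrt(441014707750890)/1810 ≈ 11602.0*I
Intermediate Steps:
y = -243658867809/1810 (y = (5011 + 2248)*(-18545 + 1/(-23242 + 21432)) = 7259*(-18545 + 1/(-1810)) = 7259*(-18545 - 1/1810) = 7259*(-33566451/1810) = -243658867809/1810 ≈ -1.3462e+8)
X(S) = 2*S*(-164 + S) (X(S) = (2*S)*(-164 + S) = 2*S*(-164 + S))
sqrt(X(-7) + y) = sqrt(2*(-7)*(-164 - 7) - 243658867809/1810) = sqrt(2*(-7)*(-171) - 243658867809/1810) = sqrt(2394 - 243658867809/1810) = sqrt(-243654534669/1810) = I*sqrt(441014707750890)/1810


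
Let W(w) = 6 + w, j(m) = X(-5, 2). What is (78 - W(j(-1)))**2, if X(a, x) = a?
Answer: 5929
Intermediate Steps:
j(m) = -5
(78 - W(j(-1)))**2 = (78 - (6 - 5))**2 = (78 - 1*1)**2 = (78 - 1)**2 = 77**2 = 5929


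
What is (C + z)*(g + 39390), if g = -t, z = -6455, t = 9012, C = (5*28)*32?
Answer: -59996550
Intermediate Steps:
C = 4480 (C = 140*32 = 4480)
g = -9012 (g = -1*9012 = -9012)
(C + z)*(g + 39390) = (4480 - 6455)*(-9012 + 39390) = -1975*30378 = -59996550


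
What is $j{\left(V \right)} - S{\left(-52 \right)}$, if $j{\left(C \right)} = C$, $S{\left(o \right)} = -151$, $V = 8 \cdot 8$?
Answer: $215$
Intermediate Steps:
$V = 64$
$j{\left(V \right)} - S{\left(-52 \right)} = 64 - -151 = 64 + 151 = 215$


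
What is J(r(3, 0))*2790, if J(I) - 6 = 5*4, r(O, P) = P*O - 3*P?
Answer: 72540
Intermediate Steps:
r(O, P) = -3*P + O*P (r(O, P) = O*P - 3*P = -3*P + O*P)
J(I) = 26 (J(I) = 6 + 5*4 = 6 + 20 = 26)
J(r(3, 0))*2790 = 26*2790 = 72540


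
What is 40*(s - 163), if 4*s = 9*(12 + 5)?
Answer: -4990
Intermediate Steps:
s = 153/4 (s = (9*(12 + 5))/4 = (9*17)/4 = (¼)*153 = 153/4 ≈ 38.250)
40*(s - 163) = 40*(153/4 - 163) = 40*(-499/4) = -4990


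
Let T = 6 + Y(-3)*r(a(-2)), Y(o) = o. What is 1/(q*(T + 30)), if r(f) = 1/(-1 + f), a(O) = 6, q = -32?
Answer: -5/5664 ≈ -0.00088277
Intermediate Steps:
T = 27/5 (T = 6 - 3/(-1 + 6) = 6 - 3/5 = 6 - 3*⅕ = 6 - ⅗ = 27/5 ≈ 5.4000)
1/(q*(T + 30)) = 1/(-32*(27/5 + 30)) = 1/(-32*177/5) = 1/(-5664/5) = -5/5664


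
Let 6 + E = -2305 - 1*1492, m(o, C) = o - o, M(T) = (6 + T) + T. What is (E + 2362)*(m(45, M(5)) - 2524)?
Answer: 3637084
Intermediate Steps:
M(T) = 6 + 2*T
m(o, C) = 0
E = -3803 (E = -6 + (-2305 - 1*1492) = -6 + (-2305 - 1492) = -6 - 3797 = -3803)
(E + 2362)*(m(45, M(5)) - 2524) = (-3803 + 2362)*(0 - 2524) = -1441*(-2524) = 3637084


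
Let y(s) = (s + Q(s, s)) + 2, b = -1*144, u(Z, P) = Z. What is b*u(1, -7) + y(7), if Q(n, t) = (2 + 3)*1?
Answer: -130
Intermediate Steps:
b = -144
Q(n, t) = 5 (Q(n, t) = 5*1 = 5)
y(s) = 7 + s (y(s) = (s + 5) + 2 = (5 + s) + 2 = 7 + s)
b*u(1, -7) + y(7) = -144*1 + (7 + 7) = -144 + 14 = -130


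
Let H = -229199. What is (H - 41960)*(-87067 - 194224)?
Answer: 76274586269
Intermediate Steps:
(H - 41960)*(-87067 - 194224) = (-229199 - 41960)*(-87067 - 194224) = -271159*(-281291) = 76274586269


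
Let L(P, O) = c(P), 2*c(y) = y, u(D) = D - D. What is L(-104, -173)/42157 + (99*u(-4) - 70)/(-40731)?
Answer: 832978/1717096767 ≈ 0.00048511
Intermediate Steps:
u(D) = 0
c(y) = y/2
L(P, O) = P/2
L(-104, -173)/42157 + (99*u(-4) - 70)/(-40731) = ((½)*(-104))/42157 + (99*0 - 70)/(-40731) = -52*1/42157 + (0 - 70)*(-1/40731) = -52/42157 - 70*(-1/40731) = -52/42157 + 70/40731 = 832978/1717096767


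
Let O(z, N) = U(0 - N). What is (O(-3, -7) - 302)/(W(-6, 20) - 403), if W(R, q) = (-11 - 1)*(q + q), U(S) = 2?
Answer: 300/883 ≈ 0.33975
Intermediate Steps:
O(z, N) = 2
W(R, q) = -24*q
(O(-3, -7) - 302)/(W(-6, 20) - 403) = (2 - 302)/(-24*20 - 403) = -300/(-480 - 403) = -300/(-883) = -300*(-1/883) = 300/883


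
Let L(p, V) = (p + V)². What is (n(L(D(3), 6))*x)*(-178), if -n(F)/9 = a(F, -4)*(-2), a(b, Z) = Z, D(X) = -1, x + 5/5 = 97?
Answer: 1230336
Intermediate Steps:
x = 96 (x = -1 + 97 = 96)
L(p, V) = (V + p)²
n(F) = -72 (n(F) = -(-36)*(-2) = -9*8 = -72)
(n(L(D(3), 6))*x)*(-178) = -72*96*(-178) = -6912*(-178) = 1230336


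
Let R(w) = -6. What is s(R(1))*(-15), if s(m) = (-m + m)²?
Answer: 0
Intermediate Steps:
s(m) = 0 (s(m) = 0² = 0)
s(R(1))*(-15) = 0*(-15) = 0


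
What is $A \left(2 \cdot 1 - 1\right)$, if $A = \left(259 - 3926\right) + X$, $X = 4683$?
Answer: $1016$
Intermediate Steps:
$A = 1016$ ($A = \left(259 - 3926\right) + 4683 = -3667 + 4683 = 1016$)
$A \left(2 \cdot 1 - 1\right) = 1016 \left(2 \cdot 1 - 1\right) = 1016 \left(2 - 1\right) = 1016 \cdot 1 = 1016$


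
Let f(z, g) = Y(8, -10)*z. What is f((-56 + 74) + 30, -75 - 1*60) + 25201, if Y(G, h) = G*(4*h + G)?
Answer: 12913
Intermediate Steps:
Y(G, h) = G*(G + 4*h)
f(z, g) = -256*z (f(z, g) = (8*(8 + 4*(-10)))*z = (8*(8 - 40))*z = (8*(-32))*z = -256*z)
f((-56 + 74) + 30, -75 - 1*60) + 25201 = -256*((-56 + 74) + 30) + 25201 = -256*(18 + 30) + 25201 = -256*48 + 25201 = -12288 + 25201 = 12913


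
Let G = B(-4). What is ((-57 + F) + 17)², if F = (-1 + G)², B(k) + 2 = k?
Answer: 81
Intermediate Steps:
B(k) = -2 + k
G = -6 (G = -2 - 4 = -6)
F = 49 (F = (-1 - 6)² = (-7)² = 49)
((-57 + F) + 17)² = ((-57 + 49) + 17)² = (-8 + 17)² = 9² = 81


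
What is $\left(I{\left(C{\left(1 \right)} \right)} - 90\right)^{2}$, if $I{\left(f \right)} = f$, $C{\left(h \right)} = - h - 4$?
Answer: $9025$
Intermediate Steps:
$C{\left(h \right)} = -4 - h$
$\left(I{\left(C{\left(1 \right)} \right)} - 90\right)^{2} = \left(\left(-4 - 1\right) - 90\right)^{2} = \left(-5 - 90\right)^{2} = \left(-95\right)^{2} = 9025$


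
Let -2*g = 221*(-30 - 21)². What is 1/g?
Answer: -2/574821 ≈ -3.4793e-6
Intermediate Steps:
g = -574821/2 (g = -221*(-30 - 21)²/2 = -221*(-51)²/2 = -221*2601/2 = -½*574821 = -574821/2 ≈ -2.8741e+5)
1/g = 1/(-574821/2) = -2/574821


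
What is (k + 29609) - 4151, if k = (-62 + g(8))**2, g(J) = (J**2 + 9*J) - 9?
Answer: 29683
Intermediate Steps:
g(J) = -9 + J**2 + 9*J
k = 4225 (k = (-62 + (-9 + 8**2 + 9*8))**2 = (-62 + (-9 + 64 + 72))**2 = (-62 + 127)**2 = 65**2 = 4225)
(k + 29609) - 4151 = (4225 + 29609) - 4151 = 33834 - 4151 = 29683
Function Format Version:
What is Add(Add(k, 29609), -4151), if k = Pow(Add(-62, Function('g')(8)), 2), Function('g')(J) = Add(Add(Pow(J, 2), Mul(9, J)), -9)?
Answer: 29683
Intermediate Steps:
Function('g')(J) = Add(-9, Pow(J, 2), Mul(9, J))
k = 4225 (k = Pow(Add(-62, Add(-9, Pow(8, 2), Mul(9, 8))), 2) = Pow(Add(-62, Add(-9, 64, 72)), 2) = Pow(Add(-62, 127), 2) = Pow(65, 2) = 4225)
Add(Add(k, 29609), -4151) = Add(Add(4225, 29609), -4151) = Add(33834, -4151) = 29683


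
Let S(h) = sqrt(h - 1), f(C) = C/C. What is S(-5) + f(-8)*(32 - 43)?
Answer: -11 + I*sqrt(6) ≈ -11.0 + 2.4495*I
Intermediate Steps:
f(C) = 1
S(h) = sqrt(-1 + h)
S(-5) + f(-8)*(32 - 43) = sqrt(-1 - 5) + 1*(32 - 43) = sqrt(-6) + 1*(-11) = I*sqrt(6) - 11 = -11 + I*sqrt(6)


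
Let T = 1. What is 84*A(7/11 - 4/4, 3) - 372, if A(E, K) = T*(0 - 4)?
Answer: -708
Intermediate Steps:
A(E, K) = -4 (A(E, K) = 1*(0 - 4) = 1*(-4) = -4)
84*A(7/11 - 4/4, 3) - 372 = 84*(-4) - 372 = -336 - 372 = -708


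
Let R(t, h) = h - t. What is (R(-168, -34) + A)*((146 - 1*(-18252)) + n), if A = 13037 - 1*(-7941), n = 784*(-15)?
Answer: 140141456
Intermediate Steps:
n = -11760
A = 20978 (A = 13037 + 7941 = 20978)
(R(-168, -34) + A)*((146 - 1*(-18252)) + n) = ((-34 - 1*(-168)) + 20978)*((146 - 1*(-18252)) - 11760) = ((-34 + 168) + 20978)*((146 + 18252) - 11760) = (134 + 20978)*(18398 - 11760) = 21112*6638 = 140141456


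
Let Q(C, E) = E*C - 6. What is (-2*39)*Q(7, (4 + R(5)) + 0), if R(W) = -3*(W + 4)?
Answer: 13026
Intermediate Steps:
R(W) = -12 - 3*W (R(W) = -3*(4 + W) = -12 - 3*W)
Q(C, E) = -6 + C*E (Q(C, E) = C*E - 6 = -6 + C*E)
(-2*39)*Q(7, (4 + R(5)) + 0) = (-2*39)*(-6 + 7*((4 + (-12 - 3*5)) + 0)) = -78*(-6 + 7*((4 + (-12 - 15)) + 0)) = -78*(-6 + 7*((4 - 27) + 0)) = -78*(-6 + 7*(-23 + 0)) = -78*(-6 + 7*(-23)) = -78*(-6 - 161) = -78*(-167) = 13026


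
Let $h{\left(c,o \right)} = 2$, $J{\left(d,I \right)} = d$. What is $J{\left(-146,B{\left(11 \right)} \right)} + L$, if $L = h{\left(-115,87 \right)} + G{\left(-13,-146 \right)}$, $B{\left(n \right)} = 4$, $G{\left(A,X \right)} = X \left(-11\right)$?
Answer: $1462$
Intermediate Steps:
$G{\left(A,X \right)} = - 11 X$
$L = 1608$ ($L = 2 - -1606 = 2 + 1606 = 1608$)
$J{\left(-146,B{\left(11 \right)} \right)} + L = -146 + 1608 = 1462$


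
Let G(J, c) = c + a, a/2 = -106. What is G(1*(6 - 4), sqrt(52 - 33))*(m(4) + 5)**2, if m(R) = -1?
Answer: -3392 + 16*sqrt(19) ≈ -3322.3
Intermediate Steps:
a = -212 (a = 2*(-106) = -212)
G(J, c) = -212 + c (G(J, c) = c - 212 = -212 + c)
G(1*(6 - 4), sqrt(52 - 33))*(m(4) + 5)**2 = (-212 + sqrt(52 - 33))*(-1 + 5)**2 = (-212 + sqrt(19))*4**2 = (-212 + sqrt(19))*16 = -3392 + 16*sqrt(19)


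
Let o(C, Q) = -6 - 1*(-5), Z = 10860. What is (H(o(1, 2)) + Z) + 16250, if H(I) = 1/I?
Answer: 27109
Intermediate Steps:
o(C, Q) = -1 (o(C, Q) = -6 + 5 = -1)
(H(o(1, 2)) + Z) + 16250 = (1/(-1) + 10860) + 16250 = (-1 + 10860) + 16250 = 10859 + 16250 = 27109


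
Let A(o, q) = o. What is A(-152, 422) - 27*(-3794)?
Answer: 102286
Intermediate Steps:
A(-152, 422) - 27*(-3794) = -152 - 27*(-3794) = -152 + 102438 = 102286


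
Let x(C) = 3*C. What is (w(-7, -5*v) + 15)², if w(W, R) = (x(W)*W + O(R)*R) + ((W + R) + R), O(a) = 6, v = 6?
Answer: 7225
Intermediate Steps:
w(W, R) = W + 3*W² + 8*R (w(W, R) = ((3*W)*W + 6*R) + ((W + R) + R) = (3*W² + 6*R) + ((R + W) + R) = (3*W² + 6*R) + (W + 2*R) = W + 3*W² + 8*R)
(w(-7, -5*v) + 15)² = ((-7 + 3*(-7)² + 8*(-5*6)) + 15)² = ((-7 + 3*49 + 8*(-30)) + 15)² = ((-7 + 147 - 240) + 15)² = (-100 + 15)² = (-85)² = 7225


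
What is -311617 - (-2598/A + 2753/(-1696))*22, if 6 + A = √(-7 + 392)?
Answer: -91922295889/295952 + 57156*√385/349 ≈ -3.0739e+5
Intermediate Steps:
A = -6 + √385 (A = -6 + √(-7 + 392) = -6 + √385 ≈ 13.621)
-311617 - (-2598/A + 2753/(-1696))*22 = -311617 - (-2598/(-6 + √385) + 2753/(-1696))*22 = -311617 - (-2598/(-6 + √385) + 2753*(-1/1696))*22 = -311617 - (-2598/(-6 + √385) - 2753/1696)*22 = -311617 - (-2753/1696 - 2598/(-6 + √385))*22 = -311617 - (-30283/848 - 57156/(-6 + √385)) = -311617 + (30283/848 + 57156/(-6 + √385)) = -264220933/848 + 57156/(-6 + √385)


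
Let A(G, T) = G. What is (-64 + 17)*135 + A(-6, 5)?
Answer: -6351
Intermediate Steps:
(-64 + 17)*135 + A(-6, 5) = (-64 + 17)*135 - 6 = -47*135 - 6 = -6345 - 6 = -6351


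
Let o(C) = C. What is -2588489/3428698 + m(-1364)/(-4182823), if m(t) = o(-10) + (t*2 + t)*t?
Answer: -29964393780091/14341636854454 ≈ -2.0893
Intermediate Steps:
m(t) = -10 + 3*t**2 (m(t) = -10 + (t*2 + t)*t = -10 + (2*t + t)*t = -10 + (3*t)*t = -10 + 3*t**2)
-2588489/3428698 + m(-1364)/(-4182823) = -2588489/3428698 + (-10 + 3*(-1364)**2)/(-4182823) = -2588489*1/3428698 + (-10 + 3*1860496)*(-1/4182823) = -2588489/3428698 + (-10 + 5581488)*(-1/4182823) = -2588489/3428698 + 5581478*(-1/4182823) = -2588489/3428698 - 5581478/4182823 = -29964393780091/14341636854454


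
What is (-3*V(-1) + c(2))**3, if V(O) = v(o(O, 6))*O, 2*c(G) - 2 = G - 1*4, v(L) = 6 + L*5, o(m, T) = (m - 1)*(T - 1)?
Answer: -2299968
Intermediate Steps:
o(m, T) = (-1 + T)*(-1 + m) (o(m, T) = (-1 + m)*(-1 + T) = (-1 + T)*(-1 + m))
v(L) = 6 + 5*L
c(G) = -1 + G/2 (c(G) = 1 + (G - 1*4)/2 = 1 + (G - 4)/2 = 1 + (-4 + G)/2 = 1 + (-2 + G/2) = -1 + G/2)
V(O) = O*(-19 + 25*O) (V(O) = (6 + 5*(1 - 1*6 - O + 6*O))*O = (6 + 5*(1 - 6 - O + 6*O))*O = (6 + 5*(-5 + 5*O))*O = (6 + (-25 + 25*O))*O = (-19 + 25*O)*O = O*(-19 + 25*O))
(-3*V(-1) + c(2))**3 = (-(-3)*(-19 + 25*(-1)) + (-1 + (1/2)*2))**3 = (-(-3)*(-19 - 25) + (-1 + 1))**3 = (-(-3)*(-44) + 0)**3 = (-3*44 + 0)**3 = (-132 + 0)**3 = (-132)**3 = -2299968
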